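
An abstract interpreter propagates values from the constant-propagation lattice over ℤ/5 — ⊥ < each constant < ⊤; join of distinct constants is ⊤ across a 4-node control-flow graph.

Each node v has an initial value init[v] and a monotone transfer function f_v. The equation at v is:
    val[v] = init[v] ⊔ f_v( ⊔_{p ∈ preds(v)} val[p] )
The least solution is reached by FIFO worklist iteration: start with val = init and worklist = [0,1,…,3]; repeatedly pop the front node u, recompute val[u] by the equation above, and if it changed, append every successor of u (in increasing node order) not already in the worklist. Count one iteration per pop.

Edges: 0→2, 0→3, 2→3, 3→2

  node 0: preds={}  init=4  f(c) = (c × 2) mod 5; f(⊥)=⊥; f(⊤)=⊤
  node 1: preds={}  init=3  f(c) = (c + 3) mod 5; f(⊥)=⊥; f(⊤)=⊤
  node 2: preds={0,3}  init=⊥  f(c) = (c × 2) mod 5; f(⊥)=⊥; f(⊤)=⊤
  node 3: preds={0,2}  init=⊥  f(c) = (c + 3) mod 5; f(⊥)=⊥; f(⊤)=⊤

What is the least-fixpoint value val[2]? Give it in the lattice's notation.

Trace (6 dequeues):
  [1] u=0 | in ⊥ | out 4 | ==
  [2] u=1 | in ⊥ | out 3 | ==
  [3] u=2 | in 4 | out 3 | prev ⊥ | push {}
  [4] u=3 | in ⊤ | out ⊤ | prev ⊥ | push {2}
  [5] u=2 | in ⊤ | out ⊤ | prev 3 | push {3}
  [6] u=3 | in ⊤ | out ⊤ | ==

Converged values:
  [0] 4
  [1] 3
  [2] ⊤
  [3] ⊤

⊤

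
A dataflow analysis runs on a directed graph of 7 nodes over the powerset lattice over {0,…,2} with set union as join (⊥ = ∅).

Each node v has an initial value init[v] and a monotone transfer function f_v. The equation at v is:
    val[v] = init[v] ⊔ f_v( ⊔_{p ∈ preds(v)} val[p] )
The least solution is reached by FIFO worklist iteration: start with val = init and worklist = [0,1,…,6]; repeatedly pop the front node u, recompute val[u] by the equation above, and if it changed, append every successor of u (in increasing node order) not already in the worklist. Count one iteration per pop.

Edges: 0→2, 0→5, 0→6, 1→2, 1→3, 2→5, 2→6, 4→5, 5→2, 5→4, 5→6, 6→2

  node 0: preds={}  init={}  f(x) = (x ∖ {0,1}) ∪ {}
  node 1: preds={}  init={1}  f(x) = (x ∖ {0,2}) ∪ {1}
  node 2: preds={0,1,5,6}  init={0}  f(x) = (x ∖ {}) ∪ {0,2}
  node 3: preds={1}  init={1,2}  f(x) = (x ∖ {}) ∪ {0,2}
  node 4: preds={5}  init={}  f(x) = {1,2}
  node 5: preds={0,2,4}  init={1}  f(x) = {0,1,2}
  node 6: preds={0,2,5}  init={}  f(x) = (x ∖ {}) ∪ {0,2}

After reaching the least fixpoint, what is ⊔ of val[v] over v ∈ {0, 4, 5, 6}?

{0,1,2}

Worklist (9 pops):
  #1 pop 0: in={} → {} (no change)
  #2 pop 1: in={} → {1} (no change)
  #3 pop 2: in={1} → {0,1,2} (was {0}); enqueue []
  #4 pop 3: in={1} → {0,1,2} (was {1,2}); enqueue []
  #5 pop 4: in={1} → {1,2} (was {}); enqueue []
  #6 pop 5: in={0,1,2} → {0,1,2} (was {1}); enqueue [2,4]
  #7 pop 6: in={0,1,2} → {0,1,2} (was {}); enqueue []
  #8 pop 2: in={0,1,2} → {0,1,2} (no change)
  #9 pop 4: in={0,1,2} → {1,2} (no change)

Fixpoint:
  val[0] = {}
  val[1] = {1}
  val[2] = {0,1,2}
  val[3] = {0,1,2}
  val[4] = {1,2}
  val[5] = {0,1,2}
  val[6] = {0,1,2}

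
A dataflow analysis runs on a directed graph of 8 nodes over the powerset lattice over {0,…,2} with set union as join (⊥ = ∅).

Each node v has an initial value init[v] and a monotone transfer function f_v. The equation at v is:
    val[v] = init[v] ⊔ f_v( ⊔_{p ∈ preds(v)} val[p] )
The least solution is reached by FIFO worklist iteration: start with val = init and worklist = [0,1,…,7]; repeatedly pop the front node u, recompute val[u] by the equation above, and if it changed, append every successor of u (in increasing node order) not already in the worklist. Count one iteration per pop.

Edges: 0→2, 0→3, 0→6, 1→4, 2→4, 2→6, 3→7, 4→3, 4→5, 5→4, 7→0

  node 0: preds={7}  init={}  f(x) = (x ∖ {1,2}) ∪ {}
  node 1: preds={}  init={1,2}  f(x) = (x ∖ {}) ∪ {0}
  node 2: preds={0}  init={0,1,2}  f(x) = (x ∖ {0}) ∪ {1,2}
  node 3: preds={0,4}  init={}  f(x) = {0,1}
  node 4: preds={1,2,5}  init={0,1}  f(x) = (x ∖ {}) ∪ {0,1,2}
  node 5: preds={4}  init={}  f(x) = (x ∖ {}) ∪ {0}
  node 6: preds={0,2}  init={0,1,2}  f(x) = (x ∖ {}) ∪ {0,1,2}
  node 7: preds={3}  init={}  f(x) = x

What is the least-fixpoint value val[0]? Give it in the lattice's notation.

Worklist (14 pops):
  #1 pop 0: in={} → {} (no change)
  #2 pop 1: in={} → {0,1,2} (was {1,2}); enqueue []
  #3 pop 2: in={} → {0,1,2} (no change)
  #4 pop 3: in={0,1} → {0,1} (was {}); enqueue []
  #5 pop 4: in={0,1,2} → {0,1,2} (was {0,1}); enqueue [3]
  #6 pop 5: in={0,1,2} → {0,1,2} (was {}); enqueue [4]
  #7 pop 6: in={0,1,2} → {0,1,2} (no change)
  #8 pop 7: in={0,1} → {0,1} (was {}); enqueue [0]
  #9 pop 3: in={0,1,2} → {0,1} (no change)
  #10 pop 4: in={0,1,2} → {0,1,2} (no change)
  #11 pop 0: in={0,1} → {0} (was {}); enqueue [2,3,6]
  #12 pop 2: in={0} → {0,1,2} (no change)
  #13 pop 3: in={0,1,2} → {0,1} (no change)
  #14 pop 6: in={0,1,2} → {0,1,2} (no change)

Fixpoint:
  val[0] = {0}
  val[1] = {0,1,2}
  val[2] = {0,1,2}
  val[3] = {0,1}
  val[4] = {0,1,2}
  val[5] = {0,1,2}
  val[6] = {0,1,2}
  val[7] = {0,1}

{0}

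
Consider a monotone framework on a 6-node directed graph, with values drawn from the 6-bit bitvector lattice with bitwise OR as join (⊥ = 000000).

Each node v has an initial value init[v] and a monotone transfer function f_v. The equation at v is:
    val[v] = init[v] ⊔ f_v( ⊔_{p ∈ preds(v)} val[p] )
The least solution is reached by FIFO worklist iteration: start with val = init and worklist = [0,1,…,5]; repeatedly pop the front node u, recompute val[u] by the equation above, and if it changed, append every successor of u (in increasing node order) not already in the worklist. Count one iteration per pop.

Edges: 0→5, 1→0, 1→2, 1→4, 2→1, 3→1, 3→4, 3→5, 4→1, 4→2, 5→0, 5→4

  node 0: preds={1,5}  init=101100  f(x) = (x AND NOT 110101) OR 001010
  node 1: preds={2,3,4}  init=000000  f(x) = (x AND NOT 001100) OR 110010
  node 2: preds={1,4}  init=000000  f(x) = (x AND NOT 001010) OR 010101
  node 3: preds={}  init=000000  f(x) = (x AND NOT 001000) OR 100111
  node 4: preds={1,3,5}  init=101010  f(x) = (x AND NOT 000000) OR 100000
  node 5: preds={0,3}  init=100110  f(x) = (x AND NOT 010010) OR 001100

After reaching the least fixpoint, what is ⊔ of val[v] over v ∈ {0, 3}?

Worklist (11 pops):
  #1 pop 0: in=100110 → 101110 (was 101100); enqueue []
  #2 pop 1: in=101010 → 110010 (was 000000); enqueue [0]
  #3 pop 2: in=111010 → 110101 (was 000000); enqueue [1]
  #4 pop 3: in=000000 → 100111 (was 000000); enqueue []
  #5 pop 4: in=110111 → 111111 (was 101010); enqueue [2]
  #6 pop 5: in=101111 → 101111 (was 100110); enqueue [4]
  #7 pop 0: in=111111 → 101110 (no change)
  #8 pop 1: in=111111 → 110011 (was 110010); enqueue [0]
  #9 pop 2: in=111111 → 110101 (no change)
  #10 pop 4: in=111111 → 111111 (no change)
  #11 pop 0: in=111111 → 101110 (no change)

Fixpoint:
  val[0] = 101110
  val[1] = 110011
  val[2] = 110101
  val[3] = 100111
  val[4] = 111111
  val[5] = 101111

101111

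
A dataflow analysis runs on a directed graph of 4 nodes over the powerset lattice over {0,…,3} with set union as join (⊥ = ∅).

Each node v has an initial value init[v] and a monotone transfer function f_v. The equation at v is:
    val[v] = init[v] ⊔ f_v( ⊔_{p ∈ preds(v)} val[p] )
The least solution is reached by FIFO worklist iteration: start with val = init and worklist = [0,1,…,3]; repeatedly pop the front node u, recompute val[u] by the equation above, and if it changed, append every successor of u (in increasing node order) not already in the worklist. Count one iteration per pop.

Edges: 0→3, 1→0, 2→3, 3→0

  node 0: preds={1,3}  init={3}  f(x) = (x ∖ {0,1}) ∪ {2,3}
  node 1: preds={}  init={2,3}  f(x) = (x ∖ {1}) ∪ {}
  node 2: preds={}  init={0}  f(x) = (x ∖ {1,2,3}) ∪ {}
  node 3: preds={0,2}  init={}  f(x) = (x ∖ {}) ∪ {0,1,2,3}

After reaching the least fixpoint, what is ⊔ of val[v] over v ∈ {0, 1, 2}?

{0,2,3}

Trace (5 dequeues):
  [1] u=0 | in {2,3} | out {2,3} | prev {3} | push {}
  [2] u=1 | in {} | out {2,3} | ==
  [3] u=2 | in {} | out {0} | ==
  [4] u=3 | in {0,2,3} | out {0,1,2,3} | prev {} | push {0}
  [5] u=0 | in {0,1,2,3} | out {2,3} | ==

Converged values:
  [0] {2,3}
  [1] {2,3}
  [2] {0}
  [3] {0,1,2,3}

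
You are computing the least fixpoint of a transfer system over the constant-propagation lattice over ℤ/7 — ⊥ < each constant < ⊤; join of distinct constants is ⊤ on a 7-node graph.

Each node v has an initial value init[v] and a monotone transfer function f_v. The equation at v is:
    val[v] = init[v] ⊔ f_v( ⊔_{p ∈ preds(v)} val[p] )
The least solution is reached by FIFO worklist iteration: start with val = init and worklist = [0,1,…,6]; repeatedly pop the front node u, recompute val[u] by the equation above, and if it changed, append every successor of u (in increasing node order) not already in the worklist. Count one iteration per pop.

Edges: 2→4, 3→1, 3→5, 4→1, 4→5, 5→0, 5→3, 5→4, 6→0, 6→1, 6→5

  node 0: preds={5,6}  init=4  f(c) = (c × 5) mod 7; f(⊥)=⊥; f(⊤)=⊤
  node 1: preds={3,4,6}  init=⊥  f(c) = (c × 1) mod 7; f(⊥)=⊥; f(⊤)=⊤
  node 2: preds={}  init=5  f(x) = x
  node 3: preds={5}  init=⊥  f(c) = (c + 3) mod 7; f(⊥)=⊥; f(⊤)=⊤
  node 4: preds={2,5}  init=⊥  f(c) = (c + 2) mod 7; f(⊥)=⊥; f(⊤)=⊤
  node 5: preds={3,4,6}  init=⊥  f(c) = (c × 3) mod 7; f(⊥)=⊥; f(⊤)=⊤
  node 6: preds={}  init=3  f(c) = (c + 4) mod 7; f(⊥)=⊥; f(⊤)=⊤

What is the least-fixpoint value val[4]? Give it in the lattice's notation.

⊤

Trace (13 dequeues):
  [1] u=0 | in 3 | out ⊤ | prev 4 | push {}
  [2] u=1 | in 3 | out 3 | prev ⊥ | push {}
  [3] u=2 | in ⊥ | out 5 | ==
  [4] u=3 | in ⊥ | out ⊥ | ==
  [5] u=4 | in 5 | out 0 | prev ⊥ | push {1}
  [6] u=5 | in ⊤ | out ⊤ | prev ⊥ | push {0,3,4}
  [7] u=6 | in ⊥ | out 3 | ==
  [8] u=1 | in ⊤ | out ⊤ | prev 3 | push {}
  [9] u=0 | in ⊤ | out ⊤ | ==
  [10] u=3 | in ⊤ | out ⊤ | prev ⊥ | push {1,5}
  [11] u=4 | in ⊤ | out ⊤ | prev 0 | push {}
  [12] u=1 | in ⊤ | out ⊤ | ==
  [13] u=5 | in ⊤ | out ⊤ | ==

Converged values:
  [0] ⊤
  [1] ⊤
  [2] 5
  [3] ⊤
  [4] ⊤
  [5] ⊤
  [6] 3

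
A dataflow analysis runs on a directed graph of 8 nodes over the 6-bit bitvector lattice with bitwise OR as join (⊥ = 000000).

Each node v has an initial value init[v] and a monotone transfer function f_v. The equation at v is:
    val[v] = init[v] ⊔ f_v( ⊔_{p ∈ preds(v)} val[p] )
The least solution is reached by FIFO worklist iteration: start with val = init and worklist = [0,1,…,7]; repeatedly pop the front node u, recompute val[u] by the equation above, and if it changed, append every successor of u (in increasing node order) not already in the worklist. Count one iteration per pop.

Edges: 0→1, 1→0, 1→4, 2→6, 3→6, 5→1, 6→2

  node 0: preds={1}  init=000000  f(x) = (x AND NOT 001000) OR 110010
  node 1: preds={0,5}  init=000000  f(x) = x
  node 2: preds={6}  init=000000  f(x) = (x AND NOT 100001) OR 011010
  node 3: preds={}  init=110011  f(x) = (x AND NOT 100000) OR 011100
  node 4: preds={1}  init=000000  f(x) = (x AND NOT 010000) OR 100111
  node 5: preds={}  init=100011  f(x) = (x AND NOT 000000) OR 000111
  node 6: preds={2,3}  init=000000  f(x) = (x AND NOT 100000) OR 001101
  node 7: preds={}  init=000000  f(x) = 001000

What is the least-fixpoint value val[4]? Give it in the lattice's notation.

100111

Trace (15 dequeues):
  [1] u=0 | in 000000 | out 110010 | prev 000000 | push {}
  [2] u=1 | in 110011 | out 110011 | prev 000000 | push {0}
  [3] u=2 | in 000000 | out 011010 | prev 000000 | push {}
  [4] u=3 | in 000000 | out 111111 | prev 110011 | push {}
  [5] u=4 | in 110011 | out 100111 | prev 000000 | push {}
  [6] u=5 | in 000000 | out 100111 | prev 100011 | push {1}
  [7] u=6 | in 111111 | out 011111 | prev 000000 | push {2}
  [8] u=7 | in 000000 | out 001000 | prev 000000 | push {}
  [9] u=0 | in 110011 | out 110011 | prev 110010 | push {}
  [10] u=1 | in 110111 | out 110111 | prev 110011 | push {0,4}
  [11] u=2 | in 011111 | out 011110 | prev 011010 | push {6}
  [12] u=0 | in 110111 | out 110111 | prev 110011 | push {1}
  [13] u=4 | in 110111 | out 100111 | ==
  [14] u=6 | in 111111 | out 011111 | ==
  [15] u=1 | in 110111 | out 110111 | ==

Converged values:
  [0] 110111
  [1] 110111
  [2] 011110
  [3] 111111
  [4] 100111
  [5] 100111
  [6] 011111
  [7] 001000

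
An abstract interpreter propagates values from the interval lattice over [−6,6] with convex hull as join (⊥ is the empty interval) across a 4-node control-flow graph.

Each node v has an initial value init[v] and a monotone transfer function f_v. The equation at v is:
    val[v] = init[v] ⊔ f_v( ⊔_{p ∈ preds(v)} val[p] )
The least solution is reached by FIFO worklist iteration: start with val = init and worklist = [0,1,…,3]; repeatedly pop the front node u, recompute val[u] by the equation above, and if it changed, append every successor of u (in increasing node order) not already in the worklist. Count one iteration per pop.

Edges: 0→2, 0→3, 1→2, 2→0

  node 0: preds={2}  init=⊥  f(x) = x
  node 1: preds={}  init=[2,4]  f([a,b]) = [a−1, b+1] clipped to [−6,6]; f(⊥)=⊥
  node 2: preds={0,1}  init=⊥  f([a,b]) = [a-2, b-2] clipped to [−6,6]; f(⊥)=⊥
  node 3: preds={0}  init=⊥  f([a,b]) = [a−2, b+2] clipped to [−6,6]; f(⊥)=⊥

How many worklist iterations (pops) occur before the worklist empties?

Trace (16 dequeues):
  [1] u=0 | in ⊥ | out ⊥ | ==
  [2] u=1 | in ⊥ | out [2,4] | ==
  [3] u=2 | in [2,4] | out [0,2] | prev ⊥ | push {0}
  [4] u=3 | in ⊥ | out ⊥ | ==
  [5] u=0 | in [0,2] | out [0,2] | prev ⊥ | push {2,3}
  [6] u=2 | in [0,4] | out [-2,2] | prev [0,2] | push {0}
  [7] u=3 | in [0,2] | out [-2,4] | prev ⊥ | push {}
  [8] u=0 | in [-2,2] | out [-2,2] | prev [0,2] | push {2,3}
  [9] u=2 | in [-2,4] | out [-4,2] | prev [-2,2] | push {0}
  [10] u=3 | in [-2,2] | out [-4,4] | prev [-2,4] | push {}
  [11] u=0 | in [-4,2] | out [-4,2] | prev [-2,2] | push {2,3}
  [12] u=2 | in [-4,4] | out [-6,2] | prev [-4,2] | push {0}
  [13] u=3 | in [-4,2] | out [-6,4] | prev [-4,4] | push {}
  [14] u=0 | in [-6,2] | out [-6,2] | prev [-4,2] | push {2,3}
  [15] u=2 | in [-6,4] | out [-6,2] | ==
  [16] u=3 | in [-6,2] | out [-6,4] | ==

Converged values:
  [0] [-6,2]
  [1] [2,4]
  [2] [-6,2]
  [3] [-6,4]

16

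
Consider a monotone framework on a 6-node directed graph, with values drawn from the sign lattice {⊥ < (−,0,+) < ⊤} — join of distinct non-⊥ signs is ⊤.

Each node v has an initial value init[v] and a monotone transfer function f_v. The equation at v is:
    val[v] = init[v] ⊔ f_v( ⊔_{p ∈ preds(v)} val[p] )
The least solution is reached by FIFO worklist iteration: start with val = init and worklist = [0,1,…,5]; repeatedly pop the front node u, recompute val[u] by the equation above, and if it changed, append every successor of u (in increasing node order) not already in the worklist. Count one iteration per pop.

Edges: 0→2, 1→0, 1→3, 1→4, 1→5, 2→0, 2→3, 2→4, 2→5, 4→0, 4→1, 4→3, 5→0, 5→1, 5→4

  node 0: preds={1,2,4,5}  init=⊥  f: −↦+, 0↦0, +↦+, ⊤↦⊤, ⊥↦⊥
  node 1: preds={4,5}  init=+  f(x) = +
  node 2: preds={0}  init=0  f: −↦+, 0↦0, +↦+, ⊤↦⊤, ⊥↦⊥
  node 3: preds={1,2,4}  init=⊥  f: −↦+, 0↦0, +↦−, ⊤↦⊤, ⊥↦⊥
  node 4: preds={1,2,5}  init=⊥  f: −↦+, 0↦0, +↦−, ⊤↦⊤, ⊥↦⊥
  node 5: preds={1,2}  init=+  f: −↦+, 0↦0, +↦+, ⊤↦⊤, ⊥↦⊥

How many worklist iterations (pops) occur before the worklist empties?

Worklist (10 pops):
  #1 pop 0: in=⊤ → ⊤ (was ⊥); enqueue []
  #2 pop 1: in=+ → + (no change)
  #3 pop 2: in=⊤ → ⊤ (was 0); enqueue [0]
  #4 pop 3: in=⊤ → ⊤ (was ⊥); enqueue []
  #5 pop 4: in=⊤ → ⊤ (was ⊥); enqueue [1,3]
  #6 pop 5: in=⊤ → ⊤ (was +); enqueue [4]
  #7 pop 0: in=⊤ → ⊤ (no change)
  #8 pop 1: in=⊤ → + (no change)
  #9 pop 3: in=⊤ → ⊤ (no change)
  #10 pop 4: in=⊤ → ⊤ (no change)

Fixpoint:
  val[0] = ⊤
  val[1] = +
  val[2] = ⊤
  val[3] = ⊤
  val[4] = ⊤
  val[5] = ⊤

10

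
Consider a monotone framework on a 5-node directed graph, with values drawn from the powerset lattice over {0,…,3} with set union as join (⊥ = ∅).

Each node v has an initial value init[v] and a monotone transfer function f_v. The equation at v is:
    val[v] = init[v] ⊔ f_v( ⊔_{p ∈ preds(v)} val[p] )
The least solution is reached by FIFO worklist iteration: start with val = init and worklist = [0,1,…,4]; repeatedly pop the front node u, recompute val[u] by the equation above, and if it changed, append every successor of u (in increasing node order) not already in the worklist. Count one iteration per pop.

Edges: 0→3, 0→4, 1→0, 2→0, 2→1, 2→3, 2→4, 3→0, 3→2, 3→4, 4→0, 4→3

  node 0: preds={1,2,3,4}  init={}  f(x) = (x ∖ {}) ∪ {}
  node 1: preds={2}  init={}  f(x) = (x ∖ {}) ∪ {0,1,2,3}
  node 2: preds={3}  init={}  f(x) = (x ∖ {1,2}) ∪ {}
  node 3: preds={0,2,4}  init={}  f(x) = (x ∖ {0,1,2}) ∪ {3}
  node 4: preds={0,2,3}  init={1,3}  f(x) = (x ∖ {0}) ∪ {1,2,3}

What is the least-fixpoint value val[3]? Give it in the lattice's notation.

Iteration log — 11 steps:
  step 1. node 0  ⊔preds={1,3}  new={1,3}  old={}  +wl: 
  step 2. node 1  ⊔preds={}  new={0,1,2,3}  old={}  +wl: 0
  step 3. node 2  ⊔preds={}  new={}  stable
  step 4. node 3  ⊔preds={1,3}  new={3}  old={}  +wl: 2
  step 5. node 4  ⊔preds={1,3}  new={1,2,3}  old={1,3}  +wl: 3
  step 6. node 0  ⊔preds={0,1,2,3}  new={0,1,2,3}  old={1,3}  +wl: 4
  step 7. node 2  ⊔preds={3}  new={3}  old={}  +wl: 0,1
  step 8. node 3  ⊔preds={0,1,2,3}  new={3}  stable
  step 9. node 4  ⊔preds={0,1,2,3}  new={1,2,3}  stable
  step 10. node 0  ⊔preds={0,1,2,3}  new={0,1,2,3}  stable
  step 11. node 1  ⊔preds={3}  new={0,1,2,3}  stable

Least fixpoint reached:
  node 0: {0,1,2,3}
  node 1: {0,1,2,3}
  node 2: {3}
  node 3: {3}
  node 4: {1,2,3}

{3}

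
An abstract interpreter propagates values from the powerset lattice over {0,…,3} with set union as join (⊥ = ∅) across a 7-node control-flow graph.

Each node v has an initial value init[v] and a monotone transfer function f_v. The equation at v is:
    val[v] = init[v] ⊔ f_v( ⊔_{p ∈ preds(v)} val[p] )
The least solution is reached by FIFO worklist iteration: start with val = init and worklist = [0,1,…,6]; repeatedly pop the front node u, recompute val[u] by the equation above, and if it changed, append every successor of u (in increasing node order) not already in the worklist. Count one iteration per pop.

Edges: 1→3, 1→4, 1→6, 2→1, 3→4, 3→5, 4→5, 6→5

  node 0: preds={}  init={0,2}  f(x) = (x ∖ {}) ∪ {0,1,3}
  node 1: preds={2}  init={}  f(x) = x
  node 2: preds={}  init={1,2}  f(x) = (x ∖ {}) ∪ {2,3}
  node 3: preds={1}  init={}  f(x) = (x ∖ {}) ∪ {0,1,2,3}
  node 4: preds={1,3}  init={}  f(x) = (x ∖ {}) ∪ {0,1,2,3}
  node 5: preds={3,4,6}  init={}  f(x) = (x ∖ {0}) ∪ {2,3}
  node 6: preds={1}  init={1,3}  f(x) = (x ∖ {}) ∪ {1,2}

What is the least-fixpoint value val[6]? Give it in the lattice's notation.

Iteration log — 12 steps:
  step 1. node 0  ⊔preds={}  new={0,1,2,3}  old={0,2}  +wl: 
  step 2. node 1  ⊔preds={1,2}  new={1,2}  old={}  +wl: 
  step 3. node 2  ⊔preds={}  new={1,2,3}  old={1,2}  +wl: 1
  step 4. node 3  ⊔preds={1,2}  new={0,1,2,3}  old={}  +wl: 
  step 5. node 4  ⊔preds={0,1,2,3}  new={0,1,2,3}  old={}  +wl: 
  step 6. node 5  ⊔preds={0,1,2,3}  new={1,2,3}  old={}  +wl: 
  step 7. node 6  ⊔preds={1,2}  new={1,2,3}  old={1,3}  +wl: 5
  step 8. node 1  ⊔preds={1,2,3}  new={1,2,3}  old={1,2}  +wl: 3,4,6
  step 9. node 5  ⊔preds={0,1,2,3}  new={1,2,3}  stable
  step 10. node 3  ⊔preds={1,2,3}  new={0,1,2,3}  stable
  step 11. node 4  ⊔preds={0,1,2,3}  new={0,1,2,3}  stable
  step 12. node 6  ⊔preds={1,2,3}  new={1,2,3}  stable

Least fixpoint reached:
  node 0: {0,1,2,3}
  node 1: {1,2,3}
  node 2: {1,2,3}
  node 3: {0,1,2,3}
  node 4: {0,1,2,3}
  node 5: {1,2,3}
  node 6: {1,2,3}

{1,2,3}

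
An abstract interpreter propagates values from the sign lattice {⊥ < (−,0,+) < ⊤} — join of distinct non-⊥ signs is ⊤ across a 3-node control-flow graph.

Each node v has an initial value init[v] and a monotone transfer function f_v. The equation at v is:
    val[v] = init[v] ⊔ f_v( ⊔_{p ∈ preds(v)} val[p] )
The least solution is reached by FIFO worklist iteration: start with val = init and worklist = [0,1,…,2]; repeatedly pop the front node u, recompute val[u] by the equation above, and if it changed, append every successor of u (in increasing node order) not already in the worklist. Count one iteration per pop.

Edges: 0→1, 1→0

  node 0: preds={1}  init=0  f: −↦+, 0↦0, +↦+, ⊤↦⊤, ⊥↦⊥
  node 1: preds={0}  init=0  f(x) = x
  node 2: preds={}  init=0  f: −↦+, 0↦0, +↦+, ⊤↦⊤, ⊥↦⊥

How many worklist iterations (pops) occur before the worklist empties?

Worklist (3 pops):
  #1 pop 0: in=0 → 0 (no change)
  #2 pop 1: in=0 → 0 (no change)
  #3 pop 2: in=⊥ → 0 (no change)

Fixpoint:
  val[0] = 0
  val[1] = 0
  val[2] = 0

3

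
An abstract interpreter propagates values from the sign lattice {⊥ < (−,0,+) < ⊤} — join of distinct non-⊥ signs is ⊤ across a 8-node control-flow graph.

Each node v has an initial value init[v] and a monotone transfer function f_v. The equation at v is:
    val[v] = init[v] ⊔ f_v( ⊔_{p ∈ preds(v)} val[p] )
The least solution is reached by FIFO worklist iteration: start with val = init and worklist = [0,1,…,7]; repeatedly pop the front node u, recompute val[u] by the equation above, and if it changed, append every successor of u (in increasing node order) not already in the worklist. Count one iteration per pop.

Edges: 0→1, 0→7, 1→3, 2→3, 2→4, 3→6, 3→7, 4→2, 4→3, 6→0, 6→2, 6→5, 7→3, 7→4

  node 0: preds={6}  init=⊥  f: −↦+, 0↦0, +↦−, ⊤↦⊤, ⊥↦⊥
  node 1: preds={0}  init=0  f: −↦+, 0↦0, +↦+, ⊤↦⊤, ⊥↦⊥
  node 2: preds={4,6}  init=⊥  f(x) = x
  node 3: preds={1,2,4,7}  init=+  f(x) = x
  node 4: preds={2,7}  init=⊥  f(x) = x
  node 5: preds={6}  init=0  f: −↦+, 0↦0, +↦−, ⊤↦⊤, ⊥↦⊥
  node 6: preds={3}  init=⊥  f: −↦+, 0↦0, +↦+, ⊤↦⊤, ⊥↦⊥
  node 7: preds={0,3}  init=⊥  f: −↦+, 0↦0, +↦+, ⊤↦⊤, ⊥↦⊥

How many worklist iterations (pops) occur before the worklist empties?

Iteration log — 17 steps:
  step 1. node 0  ⊔preds=⊥  new=⊥  stable
  step 2. node 1  ⊔preds=⊥  new=0  stable
  step 3. node 2  ⊔preds=⊥  new=⊥  stable
  step 4. node 3  ⊔preds=0  new=⊤  old=+  +wl: 
  step 5. node 4  ⊔preds=⊥  new=⊥  stable
  step 6. node 5  ⊔preds=⊥  new=0  stable
  step 7. node 6  ⊔preds=⊤  new=⊤  old=⊥  +wl: 0,2,5
  step 8. node 7  ⊔preds=⊤  new=⊤  old=⊥  +wl: 3,4
  step 9. node 0  ⊔preds=⊤  new=⊤  old=⊥  +wl: 1,7
  step 10. node 2  ⊔preds=⊤  new=⊤  old=⊥  +wl: 
  step 11. node 5  ⊔preds=⊤  new=⊤  old=0  +wl: 
  step 12. node 3  ⊔preds=⊤  new=⊤  stable
  step 13. node 4  ⊔preds=⊤  new=⊤  old=⊥  +wl: 2,3
  step 14. node 1  ⊔preds=⊤  new=⊤  old=0  +wl: 
  step 15. node 7  ⊔preds=⊤  new=⊤  stable
  step 16. node 2  ⊔preds=⊤  new=⊤  stable
  step 17. node 3  ⊔preds=⊤  new=⊤  stable

Least fixpoint reached:
  node 0: ⊤
  node 1: ⊤
  node 2: ⊤
  node 3: ⊤
  node 4: ⊤
  node 5: ⊤
  node 6: ⊤
  node 7: ⊤

17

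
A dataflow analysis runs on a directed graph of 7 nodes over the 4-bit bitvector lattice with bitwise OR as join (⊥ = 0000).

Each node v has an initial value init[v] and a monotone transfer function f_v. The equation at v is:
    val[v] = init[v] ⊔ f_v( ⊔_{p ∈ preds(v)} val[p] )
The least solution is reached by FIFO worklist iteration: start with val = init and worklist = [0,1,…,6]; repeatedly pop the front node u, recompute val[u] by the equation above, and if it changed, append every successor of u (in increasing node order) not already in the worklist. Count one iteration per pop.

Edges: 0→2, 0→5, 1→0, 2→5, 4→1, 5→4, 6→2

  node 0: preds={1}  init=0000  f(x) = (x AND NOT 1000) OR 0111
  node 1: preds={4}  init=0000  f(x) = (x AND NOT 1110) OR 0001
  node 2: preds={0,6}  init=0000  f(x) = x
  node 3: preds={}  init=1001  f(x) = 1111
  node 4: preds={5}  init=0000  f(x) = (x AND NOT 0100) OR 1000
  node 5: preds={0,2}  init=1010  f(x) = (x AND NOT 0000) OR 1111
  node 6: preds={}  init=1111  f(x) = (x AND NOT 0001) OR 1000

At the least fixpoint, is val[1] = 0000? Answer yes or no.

no

Worklist (11 pops):
  #1 pop 0: in=0000 → 0111 (was 0000); enqueue []
  #2 pop 1: in=0000 → 0001 (was 0000); enqueue [0]
  #3 pop 2: in=1111 → 1111 (was 0000); enqueue []
  #4 pop 3: in=0000 → 1111 (was 1001); enqueue []
  #5 pop 4: in=1010 → 1010 (was 0000); enqueue [1]
  #6 pop 5: in=1111 → 1111 (was 1010); enqueue [4]
  #7 pop 6: in=0000 → 1111 (no change)
  #8 pop 0: in=0001 → 0111 (no change)
  #9 pop 1: in=1010 → 0001 (no change)
  #10 pop 4: in=1111 → 1011 (was 1010); enqueue [1]
  #11 pop 1: in=1011 → 0001 (no change)

Fixpoint:
  val[0] = 0111
  val[1] = 0001
  val[2] = 1111
  val[3] = 1111
  val[4] = 1011
  val[5] = 1111
  val[6] = 1111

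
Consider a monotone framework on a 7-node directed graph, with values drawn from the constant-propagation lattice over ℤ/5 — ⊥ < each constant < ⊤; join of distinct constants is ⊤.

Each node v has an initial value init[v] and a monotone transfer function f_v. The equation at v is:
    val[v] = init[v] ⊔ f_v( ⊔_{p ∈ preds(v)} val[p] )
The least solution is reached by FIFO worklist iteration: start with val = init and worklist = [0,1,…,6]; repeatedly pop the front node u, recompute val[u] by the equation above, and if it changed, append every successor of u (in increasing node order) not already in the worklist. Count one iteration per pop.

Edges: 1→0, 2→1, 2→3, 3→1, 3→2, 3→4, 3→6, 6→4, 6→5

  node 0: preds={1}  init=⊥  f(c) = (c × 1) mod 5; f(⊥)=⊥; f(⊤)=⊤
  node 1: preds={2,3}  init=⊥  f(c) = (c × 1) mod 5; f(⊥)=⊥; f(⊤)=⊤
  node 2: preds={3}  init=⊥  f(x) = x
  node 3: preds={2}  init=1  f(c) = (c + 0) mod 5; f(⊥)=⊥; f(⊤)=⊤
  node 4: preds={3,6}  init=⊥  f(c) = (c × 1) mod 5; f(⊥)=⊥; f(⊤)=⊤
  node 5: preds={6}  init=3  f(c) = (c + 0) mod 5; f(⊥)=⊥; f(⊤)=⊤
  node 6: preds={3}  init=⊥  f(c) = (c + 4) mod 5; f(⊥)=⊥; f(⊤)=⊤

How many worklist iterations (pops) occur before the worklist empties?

11

Trace (11 dequeues):
  [1] u=0 | in ⊥ | out ⊥ | ==
  [2] u=1 | in 1 | out 1 | prev ⊥ | push {0}
  [3] u=2 | in 1 | out 1 | prev ⊥ | push {1}
  [4] u=3 | in 1 | out 1 | ==
  [5] u=4 | in 1 | out 1 | prev ⊥ | push {}
  [6] u=5 | in ⊥ | out 3 | ==
  [7] u=6 | in 1 | out 0 | prev ⊥ | push {4,5}
  [8] u=0 | in 1 | out 1 | prev ⊥ | push {}
  [9] u=1 | in 1 | out 1 | ==
  [10] u=4 | in ⊤ | out ⊤ | prev 1 | push {}
  [11] u=5 | in 0 | out ⊤ | prev 3 | push {}

Converged values:
  [0] 1
  [1] 1
  [2] 1
  [3] 1
  [4] ⊤
  [5] ⊤
  [6] 0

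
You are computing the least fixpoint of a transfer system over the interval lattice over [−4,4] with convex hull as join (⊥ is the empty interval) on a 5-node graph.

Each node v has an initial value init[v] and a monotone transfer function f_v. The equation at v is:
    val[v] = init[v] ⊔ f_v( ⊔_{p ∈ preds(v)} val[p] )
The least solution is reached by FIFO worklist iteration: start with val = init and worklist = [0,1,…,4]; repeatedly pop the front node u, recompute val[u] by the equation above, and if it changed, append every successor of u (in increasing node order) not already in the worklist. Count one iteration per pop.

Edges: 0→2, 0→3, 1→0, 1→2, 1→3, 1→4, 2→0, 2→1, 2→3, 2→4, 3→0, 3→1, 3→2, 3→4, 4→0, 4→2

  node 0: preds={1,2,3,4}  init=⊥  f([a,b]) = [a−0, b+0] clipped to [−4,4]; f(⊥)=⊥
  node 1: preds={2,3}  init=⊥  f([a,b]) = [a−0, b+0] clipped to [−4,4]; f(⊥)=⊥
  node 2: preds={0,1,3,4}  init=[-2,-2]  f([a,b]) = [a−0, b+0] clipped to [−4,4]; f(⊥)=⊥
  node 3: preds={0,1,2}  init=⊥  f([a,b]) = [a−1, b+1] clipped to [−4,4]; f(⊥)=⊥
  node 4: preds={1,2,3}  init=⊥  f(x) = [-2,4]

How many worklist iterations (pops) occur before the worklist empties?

17

Worklist (17 pops):
  #1 pop 0: in=[-2,-2] → [-2,-2] (was ⊥); enqueue []
  #2 pop 1: in=[-2,-2] → [-2,-2] (was ⊥); enqueue [0]
  #3 pop 2: in=[-2,-2] → [-2,-2] (no change)
  #4 pop 3: in=[-2,-2] → [-3,-1] (was ⊥); enqueue [1,2]
  #5 pop 4: in=[-3,-1] → [-2,4] (was ⊥); enqueue []
  #6 pop 0: in=[-3,4] → [-3,4] (was [-2,-2]); enqueue [3]
  #7 pop 1: in=[-3,-1] → [-3,-1] (was [-2,-2]); enqueue [0,4]
  #8 pop 2: in=[-3,4] → [-3,4] (was [-2,-2]); enqueue [1]
  #9 pop 3: in=[-3,4] → [-4,4] (was [-3,-1]); enqueue [2]
  #10 pop 0: in=[-4,4] → [-4,4] (was [-3,4]); enqueue [3]
  #11 pop 4: in=[-4,4] → [-2,4] (no change)
  #12 pop 1: in=[-4,4] → [-4,4] (was [-3,-1]); enqueue [0,4]
  #13 pop 2: in=[-4,4] → [-4,4] (was [-3,4]); enqueue [1]
  #14 pop 3: in=[-4,4] → [-4,4] (no change)
  #15 pop 0: in=[-4,4] → [-4,4] (no change)
  #16 pop 4: in=[-4,4] → [-2,4] (no change)
  #17 pop 1: in=[-4,4] → [-4,4] (no change)

Fixpoint:
  val[0] = [-4,4]
  val[1] = [-4,4]
  val[2] = [-4,4]
  val[3] = [-4,4]
  val[4] = [-2,4]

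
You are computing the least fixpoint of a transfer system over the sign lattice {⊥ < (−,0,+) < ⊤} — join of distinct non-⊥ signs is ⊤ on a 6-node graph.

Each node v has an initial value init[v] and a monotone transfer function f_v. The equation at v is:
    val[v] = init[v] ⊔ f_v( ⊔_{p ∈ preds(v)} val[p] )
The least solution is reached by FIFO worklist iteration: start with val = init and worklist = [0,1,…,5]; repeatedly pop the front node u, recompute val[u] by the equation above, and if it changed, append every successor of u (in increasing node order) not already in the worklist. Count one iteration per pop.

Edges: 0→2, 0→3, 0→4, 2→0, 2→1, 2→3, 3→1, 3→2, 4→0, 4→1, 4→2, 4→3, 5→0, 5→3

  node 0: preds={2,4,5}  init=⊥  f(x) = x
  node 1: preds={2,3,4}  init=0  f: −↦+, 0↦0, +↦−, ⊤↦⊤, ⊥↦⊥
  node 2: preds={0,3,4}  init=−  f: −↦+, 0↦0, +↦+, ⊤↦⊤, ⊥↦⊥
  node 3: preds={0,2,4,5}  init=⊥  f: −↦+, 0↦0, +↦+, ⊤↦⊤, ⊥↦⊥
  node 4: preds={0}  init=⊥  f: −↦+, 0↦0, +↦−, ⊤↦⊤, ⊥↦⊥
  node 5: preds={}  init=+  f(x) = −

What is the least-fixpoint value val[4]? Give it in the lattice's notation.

Trace (10 dequeues):
  [1] u=0 | in ⊤ | out ⊤ | prev ⊥ | push {}
  [2] u=1 | in − | out ⊤ | prev 0 | push {}
  [3] u=2 | in ⊤ | out ⊤ | prev − | push {0,1}
  [4] u=3 | in ⊤ | out ⊤ | prev ⊥ | push {2}
  [5] u=4 | in ⊤ | out ⊤ | prev ⊥ | push {3}
  [6] u=5 | in ⊥ | out ⊤ | prev + | push {}
  [7] u=0 | in ⊤ | out ⊤ | ==
  [8] u=1 | in ⊤ | out ⊤ | ==
  [9] u=2 | in ⊤ | out ⊤ | ==
  [10] u=3 | in ⊤ | out ⊤ | ==

Converged values:
  [0] ⊤
  [1] ⊤
  [2] ⊤
  [3] ⊤
  [4] ⊤
  [5] ⊤

⊤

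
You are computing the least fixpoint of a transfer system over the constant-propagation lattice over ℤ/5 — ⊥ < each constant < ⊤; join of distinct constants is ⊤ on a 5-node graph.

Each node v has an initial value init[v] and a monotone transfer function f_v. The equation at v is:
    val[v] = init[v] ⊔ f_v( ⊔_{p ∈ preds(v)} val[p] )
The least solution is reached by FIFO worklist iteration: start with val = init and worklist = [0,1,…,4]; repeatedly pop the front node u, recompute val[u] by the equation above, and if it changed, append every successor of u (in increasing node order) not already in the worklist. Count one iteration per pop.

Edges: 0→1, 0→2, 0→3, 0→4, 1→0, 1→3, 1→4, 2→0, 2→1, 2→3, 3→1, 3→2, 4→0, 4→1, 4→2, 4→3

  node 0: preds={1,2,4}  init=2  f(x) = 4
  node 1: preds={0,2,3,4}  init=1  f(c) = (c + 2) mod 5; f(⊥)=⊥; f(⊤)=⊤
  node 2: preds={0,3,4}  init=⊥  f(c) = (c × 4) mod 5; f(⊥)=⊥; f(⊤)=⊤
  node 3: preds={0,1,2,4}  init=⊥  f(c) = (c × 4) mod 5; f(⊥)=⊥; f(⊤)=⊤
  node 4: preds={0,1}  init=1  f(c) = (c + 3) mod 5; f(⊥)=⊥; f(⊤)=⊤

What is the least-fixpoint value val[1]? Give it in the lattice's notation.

⊤

Worklist (9 pops):
  #1 pop 0: in=1 → ⊤ (was 2); enqueue []
  #2 pop 1: in=⊤ → ⊤ (was 1); enqueue [0]
  #3 pop 2: in=⊤ → ⊤ (was ⊥); enqueue [1]
  #4 pop 3: in=⊤ → ⊤ (was ⊥); enqueue [2]
  #5 pop 4: in=⊤ → ⊤ (was 1); enqueue [3]
  #6 pop 0: in=⊤ → ⊤ (no change)
  #7 pop 1: in=⊤ → ⊤ (no change)
  #8 pop 2: in=⊤ → ⊤ (no change)
  #9 pop 3: in=⊤ → ⊤ (no change)

Fixpoint:
  val[0] = ⊤
  val[1] = ⊤
  val[2] = ⊤
  val[3] = ⊤
  val[4] = ⊤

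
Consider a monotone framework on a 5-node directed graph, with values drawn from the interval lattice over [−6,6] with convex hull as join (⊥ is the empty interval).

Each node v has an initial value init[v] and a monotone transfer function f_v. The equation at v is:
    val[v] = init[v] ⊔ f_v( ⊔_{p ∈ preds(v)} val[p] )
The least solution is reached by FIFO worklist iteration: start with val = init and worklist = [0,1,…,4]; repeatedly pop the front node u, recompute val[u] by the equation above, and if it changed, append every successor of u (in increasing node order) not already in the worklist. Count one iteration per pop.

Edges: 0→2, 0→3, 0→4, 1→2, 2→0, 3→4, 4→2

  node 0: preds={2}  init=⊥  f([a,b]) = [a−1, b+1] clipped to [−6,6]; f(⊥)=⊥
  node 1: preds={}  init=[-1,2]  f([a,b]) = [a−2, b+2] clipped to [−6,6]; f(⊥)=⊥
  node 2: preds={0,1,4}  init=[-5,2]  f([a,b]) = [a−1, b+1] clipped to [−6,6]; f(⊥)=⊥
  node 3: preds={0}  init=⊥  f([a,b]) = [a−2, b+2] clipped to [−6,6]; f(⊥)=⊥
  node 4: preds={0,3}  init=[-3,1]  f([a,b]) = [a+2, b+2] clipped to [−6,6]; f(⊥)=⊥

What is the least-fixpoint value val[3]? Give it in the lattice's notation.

Iteration log — 13 steps:
  step 1. node 0  ⊔preds=[-5,2]  new=[-6,3]  old=⊥  +wl: 
  step 2. node 1  ⊔preds=⊥  new=[-1,2]  stable
  step 3. node 2  ⊔preds=[-6,3]  new=[-6,4]  old=[-5,2]  +wl: 0
  step 4. node 3  ⊔preds=[-6,3]  new=[-6,5]  old=⊥  +wl: 
  step 5. node 4  ⊔preds=[-6,5]  new=[-4,6]  old=[-3,1]  +wl: 2
  step 6. node 0  ⊔preds=[-6,4]  new=[-6,5]  old=[-6,3]  +wl: 3,4
  step 7. node 2  ⊔preds=[-6,6]  new=[-6,6]  old=[-6,4]  +wl: 0
  step 8. node 3  ⊔preds=[-6,5]  new=[-6,6]  old=[-6,5]  +wl: 
  step 9. node 4  ⊔preds=[-6,6]  new=[-4,6]  stable
  step 10. node 0  ⊔preds=[-6,6]  new=[-6,6]  old=[-6,5]  +wl: 2,3,4
  step 11. node 2  ⊔preds=[-6,6]  new=[-6,6]  stable
  step 12. node 3  ⊔preds=[-6,6]  new=[-6,6]  stable
  step 13. node 4  ⊔preds=[-6,6]  new=[-4,6]  stable

Least fixpoint reached:
  node 0: [-6,6]
  node 1: [-1,2]
  node 2: [-6,6]
  node 3: [-6,6]
  node 4: [-4,6]

[-6,6]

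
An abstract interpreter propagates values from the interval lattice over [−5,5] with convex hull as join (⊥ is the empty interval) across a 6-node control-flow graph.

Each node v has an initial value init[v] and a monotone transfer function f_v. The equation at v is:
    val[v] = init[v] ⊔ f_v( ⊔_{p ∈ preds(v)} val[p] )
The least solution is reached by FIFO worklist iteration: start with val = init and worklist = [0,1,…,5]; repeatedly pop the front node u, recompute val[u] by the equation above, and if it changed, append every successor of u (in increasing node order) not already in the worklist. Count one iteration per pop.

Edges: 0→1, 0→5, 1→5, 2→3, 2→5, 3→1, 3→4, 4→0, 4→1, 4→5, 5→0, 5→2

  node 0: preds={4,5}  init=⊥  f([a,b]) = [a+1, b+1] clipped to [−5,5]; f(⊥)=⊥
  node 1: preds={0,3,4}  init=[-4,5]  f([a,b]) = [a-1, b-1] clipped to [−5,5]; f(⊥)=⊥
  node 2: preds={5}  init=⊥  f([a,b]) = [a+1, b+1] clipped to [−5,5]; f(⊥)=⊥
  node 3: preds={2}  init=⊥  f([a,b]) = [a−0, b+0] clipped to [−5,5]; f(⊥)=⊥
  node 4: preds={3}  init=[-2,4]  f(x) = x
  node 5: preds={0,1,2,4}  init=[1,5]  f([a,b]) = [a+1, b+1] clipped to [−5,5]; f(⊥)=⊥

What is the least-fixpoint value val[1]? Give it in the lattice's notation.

[-4,5]

Trace (14 dequeues):
  [1] u=0 | in [-2,5] | out [-1,5] | prev ⊥ | push {}
  [2] u=1 | in [-2,5] | out [-4,5] | ==
  [3] u=2 | in [1,5] | out [2,5] | prev ⊥ | push {}
  [4] u=3 | in [2,5] | out [2,5] | prev ⊥ | push {1}
  [5] u=4 | in [2,5] | out [-2,5] | prev [-2,4] | push {0}
  [6] u=5 | in [-4,5] | out [-3,5] | prev [1,5] | push {2}
  [7] u=1 | in [-2,5] | out [-4,5] | ==
  [8] u=0 | in [-3,5] | out [-2,5] | prev [-1,5] | push {1,5}
  [9] u=2 | in [-3,5] | out [-2,5] | prev [2,5] | push {3}
  [10] u=1 | in [-2,5] | out [-4,5] | ==
  [11] u=5 | in [-4,5] | out [-3,5] | ==
  [12] u=3 | in [-2,5] | out [-2,5] | prev [2,5] | push {1,4}
  [13] u=1 | in [-2,5] | out [-4,5] | ==
  [14] u=4 | in [-2,5] | out [-2,5] | ==

Converged values:
  [0] [-2,5]
  [1] [-4,5]
  [2] [-2,5]
  [3] [-2,5]
  [4] [-2,5]
  [5] [-3,5]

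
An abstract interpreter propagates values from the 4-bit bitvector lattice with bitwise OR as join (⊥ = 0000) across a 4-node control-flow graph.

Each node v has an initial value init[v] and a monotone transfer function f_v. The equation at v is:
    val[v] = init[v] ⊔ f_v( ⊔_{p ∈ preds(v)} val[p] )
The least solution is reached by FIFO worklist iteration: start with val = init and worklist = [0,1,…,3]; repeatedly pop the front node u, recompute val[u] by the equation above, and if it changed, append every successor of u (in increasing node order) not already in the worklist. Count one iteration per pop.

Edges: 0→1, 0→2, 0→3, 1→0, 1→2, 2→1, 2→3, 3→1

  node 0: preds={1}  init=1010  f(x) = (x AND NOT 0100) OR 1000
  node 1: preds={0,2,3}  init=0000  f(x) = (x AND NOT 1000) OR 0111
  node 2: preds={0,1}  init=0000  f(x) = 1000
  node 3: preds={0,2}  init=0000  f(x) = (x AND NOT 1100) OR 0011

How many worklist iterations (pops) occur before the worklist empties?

8

Worklist (8 pops):
  #1 pop 0: in=0000 → 1010 (no change)
  #2 pop 1: in=1010 → 0111 (was 0000); enqueue [0]
  #3 pop 2: in=1111 → 1000 (was 0000); enqueue [1]
  #4 pop 3: in=1010 → 0011 (was 0000); enqueue []
  #5 pop 0: in=0111 → 1011 (was 1010); enqueue [2,3]
  #6 pop 1: in=1011 → 0111 (no change)
  #7 pop 2: in=1111 → 1000 (no change)
  #8 pop 3: in=1011 → 0011 (no change)

Fixpoint:
  val[0] = 1011
  val[1] = 0111
  val[2] = 1000
  val[3] = 0011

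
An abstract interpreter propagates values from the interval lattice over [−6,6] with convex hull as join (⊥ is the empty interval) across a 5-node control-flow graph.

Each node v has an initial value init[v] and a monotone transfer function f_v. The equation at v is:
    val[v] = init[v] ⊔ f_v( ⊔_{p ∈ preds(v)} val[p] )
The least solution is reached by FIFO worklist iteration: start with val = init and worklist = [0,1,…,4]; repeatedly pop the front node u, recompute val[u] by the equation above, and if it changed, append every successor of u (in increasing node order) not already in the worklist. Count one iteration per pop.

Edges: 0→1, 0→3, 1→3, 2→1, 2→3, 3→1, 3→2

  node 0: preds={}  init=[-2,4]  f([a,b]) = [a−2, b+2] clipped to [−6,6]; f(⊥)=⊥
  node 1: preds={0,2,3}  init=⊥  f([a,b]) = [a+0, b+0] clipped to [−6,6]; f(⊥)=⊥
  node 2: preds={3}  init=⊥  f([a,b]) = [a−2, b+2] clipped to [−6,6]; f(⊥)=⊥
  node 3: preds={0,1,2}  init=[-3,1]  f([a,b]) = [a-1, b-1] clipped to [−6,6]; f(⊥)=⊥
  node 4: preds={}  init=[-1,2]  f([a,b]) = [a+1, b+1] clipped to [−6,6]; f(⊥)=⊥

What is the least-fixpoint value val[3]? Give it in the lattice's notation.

Trace (14 dequeues):
  [1] u=0 | in ⊥ | out [-2,4] | ==
  [2] u=1 | in [-3,4] | out [-3,4] | prev ⊥ | push {}
  [3] u=2 | in [-3,1] | out [-5,3] | prev ⊥ | push {1}
  [4] u=3 | in [-5,4] | out [-6,3] | prev [-3,1] | push {2}
  [5] u=4 | in ⊥ | out [-1,2] | ==
  [6] u=1 | in [-6,4] | out [-6,4] | prev [-3,4] | push {3}
  [7] u=2 | in [-6,3] | out [-6,5] | prev [-5,3] | push {1}
  [8] u=3 | in [-6,5] | out [-6,4] | prev [-6,3] | push {2}
  [9] u=1 | in [-6,5] | out [-6,5] | prev [-6,4] | push {3}
  [10] u=2 | in [-6,4] | out [-6,6] | prev [-6,5] | push {1}
  [11] u=3 | in [-6,6] | out [-6,5] | prev [-6,4] | push {2}
  [12] u=1 | in [-6,6] | out [-6,6] | prev [-6,5] | push {3}
  [13] u=2 | in [-6,5] | out [-6,6] | ==
  [14] u=3 | in [-6,6] | out [-6,5] | ==

Converged values:
  [0] [-2,4]
  [1] [-6,6]
  [2] [-6,6]
  [3] [-6,5]
  [4] [-1,2]

[-6,5]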